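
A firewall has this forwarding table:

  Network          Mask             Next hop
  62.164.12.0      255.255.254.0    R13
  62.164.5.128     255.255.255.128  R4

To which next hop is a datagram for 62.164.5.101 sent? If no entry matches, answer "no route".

no route

No entry's prefix contains 62.164.5.101; there is no default route.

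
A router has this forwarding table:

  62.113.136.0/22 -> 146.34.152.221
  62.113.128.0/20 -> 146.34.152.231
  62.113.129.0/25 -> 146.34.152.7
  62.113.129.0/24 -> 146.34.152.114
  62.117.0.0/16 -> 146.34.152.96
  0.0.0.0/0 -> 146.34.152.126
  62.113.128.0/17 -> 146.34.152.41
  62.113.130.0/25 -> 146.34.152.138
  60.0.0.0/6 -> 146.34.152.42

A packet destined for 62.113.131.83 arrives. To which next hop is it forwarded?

146.34.152.231

Routes whose prefix contains 62.113.131.83:
  0.0.0.0/0 (default, matches everything) -> 146.34.152.126
  60.0.0.0/6 (60.0.0.0 - 63.255.255.255) -> 146.34.152.42
  62.113.128.0/17 (62.113.128.0 - 62.113.255.255) -> 146.34.152.41
  62.113.128.0/20 (62.113.128.0 - 62.113.143.255) -> 146.34.152.231
More-specific entries that do NOT match:
  62.113.129.0/25 (62.113.129.0 - 62.113.129.127) does not contain 62.113.131.83
  62.113.130.0/25 (62.113.130.0 - 62.113.130.127) does not contain 62.113.131.83
  62.113.129.0/24 (62.113.129.0 - 62.113.129.255) does not contain 62.113.131.83
  62.113.136.0/22 (62.113.136.0 - 62.113.139.255) does not contain 62.113.131.83
Longest matching prefix is /20 -> next hop 146.34.152.231.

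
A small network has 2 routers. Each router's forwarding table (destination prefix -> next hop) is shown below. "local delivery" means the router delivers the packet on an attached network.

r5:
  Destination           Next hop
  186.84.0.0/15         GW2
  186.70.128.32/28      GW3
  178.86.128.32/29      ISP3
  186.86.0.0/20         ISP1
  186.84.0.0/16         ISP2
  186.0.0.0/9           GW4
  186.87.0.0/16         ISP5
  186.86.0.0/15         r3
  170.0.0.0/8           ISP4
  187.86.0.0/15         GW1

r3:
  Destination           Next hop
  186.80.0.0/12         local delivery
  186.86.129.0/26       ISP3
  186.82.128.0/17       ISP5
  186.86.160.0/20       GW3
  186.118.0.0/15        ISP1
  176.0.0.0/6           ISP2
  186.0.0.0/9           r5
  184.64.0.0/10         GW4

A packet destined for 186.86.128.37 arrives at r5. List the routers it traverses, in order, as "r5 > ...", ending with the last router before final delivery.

r5 > r3

At r5: longest match for 186.86.128.37 is 186.86.0.0/15 -> r3
At r3: longest match for 186.86.128.37 is 186.80.0.0/12 -> local delivery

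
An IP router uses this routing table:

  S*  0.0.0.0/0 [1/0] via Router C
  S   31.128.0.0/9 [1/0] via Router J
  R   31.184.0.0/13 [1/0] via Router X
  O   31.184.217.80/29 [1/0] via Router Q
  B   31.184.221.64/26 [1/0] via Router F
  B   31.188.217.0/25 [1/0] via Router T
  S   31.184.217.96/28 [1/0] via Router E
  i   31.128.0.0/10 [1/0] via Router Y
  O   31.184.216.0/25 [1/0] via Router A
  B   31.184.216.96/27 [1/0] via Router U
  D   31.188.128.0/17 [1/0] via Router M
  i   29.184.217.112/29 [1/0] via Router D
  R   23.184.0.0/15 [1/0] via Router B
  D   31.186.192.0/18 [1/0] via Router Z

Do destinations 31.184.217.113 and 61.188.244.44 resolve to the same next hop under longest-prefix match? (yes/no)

31.184.217.113: longest match 31.184.0.0/13 -> Router X
61.188.244.44: longest match 0.0.0.0/0 -> Router C

no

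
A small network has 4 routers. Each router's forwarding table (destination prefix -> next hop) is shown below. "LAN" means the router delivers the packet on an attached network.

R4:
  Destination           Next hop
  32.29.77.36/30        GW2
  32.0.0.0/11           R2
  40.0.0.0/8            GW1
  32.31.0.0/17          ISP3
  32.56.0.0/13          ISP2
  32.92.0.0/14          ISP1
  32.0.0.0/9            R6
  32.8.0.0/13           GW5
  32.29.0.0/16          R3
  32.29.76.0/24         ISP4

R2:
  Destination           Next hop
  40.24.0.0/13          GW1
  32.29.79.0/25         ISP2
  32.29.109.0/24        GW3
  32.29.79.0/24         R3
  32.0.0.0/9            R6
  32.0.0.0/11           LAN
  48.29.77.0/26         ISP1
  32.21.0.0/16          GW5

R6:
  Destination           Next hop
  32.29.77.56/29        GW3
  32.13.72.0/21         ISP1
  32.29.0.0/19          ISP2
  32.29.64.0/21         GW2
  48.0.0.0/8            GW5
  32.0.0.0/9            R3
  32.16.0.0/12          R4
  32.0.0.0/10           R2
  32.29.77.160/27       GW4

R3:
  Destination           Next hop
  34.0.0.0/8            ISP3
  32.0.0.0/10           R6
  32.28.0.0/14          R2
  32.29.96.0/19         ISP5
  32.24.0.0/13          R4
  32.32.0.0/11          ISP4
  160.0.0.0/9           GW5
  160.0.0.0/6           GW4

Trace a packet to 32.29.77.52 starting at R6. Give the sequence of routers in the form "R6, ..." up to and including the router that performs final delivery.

At R6: longest match for 32.29.77.52 is 32.16.0.0/12 -> R4
At R4: longest match for 32.29.77.52 is 32.29.0.0/16 -> R3
At R3: longest match for 32.29.77.52 is 32.28.0.0/14 -> R2
At R2: longest match for 32.29.77.52 is 32.0.0.0/11 -> LAN

R6, R4, R3, R2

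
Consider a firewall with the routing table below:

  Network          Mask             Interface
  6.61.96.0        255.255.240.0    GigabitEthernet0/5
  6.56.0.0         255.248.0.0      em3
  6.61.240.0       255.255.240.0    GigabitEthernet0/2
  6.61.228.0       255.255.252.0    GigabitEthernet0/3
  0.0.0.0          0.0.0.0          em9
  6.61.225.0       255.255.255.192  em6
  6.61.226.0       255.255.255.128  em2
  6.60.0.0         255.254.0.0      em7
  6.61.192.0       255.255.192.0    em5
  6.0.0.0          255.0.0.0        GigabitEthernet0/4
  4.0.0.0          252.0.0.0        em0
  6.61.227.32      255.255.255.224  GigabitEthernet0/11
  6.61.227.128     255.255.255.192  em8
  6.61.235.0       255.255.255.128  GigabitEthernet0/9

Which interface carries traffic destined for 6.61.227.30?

Routes whose prefix contains 6.61.227.30:
  0.0.0.0/0 (default, matches everything) -> em9
  4.0.0.0/6 (4.0.0.0 - 7.255.255.255) -> em0
  6.0.0.0/8 (6.0.0.0 - 6.255.255.255) -> GigabitEthernet0/4
  6.56.0.0/13 (6.56.0.0 - 6.63.255.255) -> em3
  6.60.0.0/15 (6.60.0.0 - 6.61.255.255) -> em7
  6.61.192.0/18 (6.61.192.0 - 6.61.255.255) -> em5
More-specific entries that do NOT match:
  6.61.227.32/27 (6.61.227.32 - 6.61.227.63) does not contain 6.61.227.30
  6.61.225.0/26 (6.61.225.0 - 6.61.225.63) does not contain 6.61.227.30
  6.61.227.128/26 (6.61.227.128 - 6.61.227.191) does not contain 6.61.227.30
  6.61.226.0/25 (6.61.226.0 - 6.61.226.127) does not contain 6.61.227.30
  6.61.235.0/25 (6.61.235.0 - 6.61.235.127) does not contain 6.61.227.30
  6.61.228.0/22 (6.61.228.0 - 6.61.231.255) does not contain 6.61.227.30
  6.61.96.0/20 (6.61.96.0 - 6.61.111.255) does not contain 6.61.227.30
  6.61.240.0/20 (6.61.240.0 - 6.61.255.255) does not contain 6.61.227.30
Longest matching prefix is /18 -> interface em5.

em5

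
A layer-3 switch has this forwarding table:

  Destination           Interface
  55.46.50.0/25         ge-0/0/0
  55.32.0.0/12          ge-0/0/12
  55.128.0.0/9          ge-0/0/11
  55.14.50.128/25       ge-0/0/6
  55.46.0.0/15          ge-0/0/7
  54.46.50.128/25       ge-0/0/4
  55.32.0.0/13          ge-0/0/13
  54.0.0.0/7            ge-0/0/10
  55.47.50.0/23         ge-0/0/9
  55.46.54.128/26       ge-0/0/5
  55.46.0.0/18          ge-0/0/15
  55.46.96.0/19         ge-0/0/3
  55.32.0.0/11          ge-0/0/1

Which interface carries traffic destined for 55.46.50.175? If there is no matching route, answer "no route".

ge-0/0/15

Routes whose prefix contains 55.46.50.175:
  54.0.0.0/7 (54.0.0.0 - 55.255.255.255) -> ge-0/0/10
  55.32.0.0/11 (55.32.0.0 - 55.63.255.255) -> ge-0/0/1
  55.32.0.0/12 (55.32.0.0 - 55.47.255.255) -> ge-0/0/12
  55.46.0.0/15 (55.46.0.0 - 55.47.255.255) -> ge-0/0/7
  55.46.0.0/18 (55.46.0.0 - 55.46.63.255) -> ge-0/0/15
More-specific entries that do NOT match:
  55.46.54.128/26 (55.46.54.128 - 55.46.54.191) does not contain 55.46.50.175
  55.46.50.0/25 (55.46.50.0 - 55.46.50.127) does not contain 55.46.50.175
  55.14.50.128/25 (55.14.50.128 - 55.14.50.255) does not contain 55.46.50.175
  54.46.50.128/25 (54.46.50.128 - 54.46.50.255) does not contain 55.46.50.175
  55.47.50.0/23 (55.47.50.0 - 55.47.51.255) does not contain 55.46.50.175
  55.46.96.0/19 (55.46.96.0 - 55.46.127.255) does not contain 55.46.50.175
Longest matching prefix is /18 -> interface ge-0/0/15.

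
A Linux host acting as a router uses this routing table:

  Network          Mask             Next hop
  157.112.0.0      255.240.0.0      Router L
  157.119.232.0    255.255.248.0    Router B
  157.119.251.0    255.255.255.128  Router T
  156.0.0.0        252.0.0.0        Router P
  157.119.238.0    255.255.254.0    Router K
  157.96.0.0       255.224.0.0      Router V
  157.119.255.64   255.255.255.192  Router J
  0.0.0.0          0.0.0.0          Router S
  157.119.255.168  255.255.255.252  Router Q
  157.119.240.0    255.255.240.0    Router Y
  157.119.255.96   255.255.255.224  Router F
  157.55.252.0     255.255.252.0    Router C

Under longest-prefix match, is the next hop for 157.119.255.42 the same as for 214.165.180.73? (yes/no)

no

157.119.255.42: longest match 157.119.240.0/20 -> Router Y
214.165.180.73: longest match 0.0.0.0/0 -> Router S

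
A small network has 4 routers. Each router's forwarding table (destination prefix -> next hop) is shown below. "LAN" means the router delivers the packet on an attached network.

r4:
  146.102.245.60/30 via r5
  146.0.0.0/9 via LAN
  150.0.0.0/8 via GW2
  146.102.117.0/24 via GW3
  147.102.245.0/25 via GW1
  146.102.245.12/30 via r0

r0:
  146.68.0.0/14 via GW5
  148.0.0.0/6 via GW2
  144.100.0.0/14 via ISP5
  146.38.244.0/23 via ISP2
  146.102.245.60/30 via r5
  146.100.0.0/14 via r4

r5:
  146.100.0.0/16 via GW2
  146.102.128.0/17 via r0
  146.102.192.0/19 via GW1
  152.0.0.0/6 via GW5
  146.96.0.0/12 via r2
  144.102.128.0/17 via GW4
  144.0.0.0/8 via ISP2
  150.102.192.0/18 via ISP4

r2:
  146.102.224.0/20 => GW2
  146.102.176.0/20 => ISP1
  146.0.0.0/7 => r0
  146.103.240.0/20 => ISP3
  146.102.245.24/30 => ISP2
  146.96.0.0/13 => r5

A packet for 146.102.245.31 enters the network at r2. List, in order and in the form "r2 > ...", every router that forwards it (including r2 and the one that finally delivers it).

r2 > r5 > r0 > r4

At r2: longest match for 146.102.245.31 is 146.96.0.0/13 -> r5
At r5: longest match for 146.102.245.31 is 146.102.128.0/17 -> r0
At r0: longest match for 146.102.245.31 is 146.100.0.0/14 -> r4
At r4: longest match for 146.102.245.31 is 146.0.0.0/9 -> LAN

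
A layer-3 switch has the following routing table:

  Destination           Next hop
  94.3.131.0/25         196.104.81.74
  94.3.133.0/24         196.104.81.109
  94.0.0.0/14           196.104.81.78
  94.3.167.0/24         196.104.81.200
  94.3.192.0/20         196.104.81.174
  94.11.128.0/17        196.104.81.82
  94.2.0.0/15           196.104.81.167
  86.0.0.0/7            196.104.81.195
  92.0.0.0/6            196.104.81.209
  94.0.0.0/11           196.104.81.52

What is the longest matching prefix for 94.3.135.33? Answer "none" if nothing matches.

94.2.0.0/15

Entries matching 94.3.135.33:
  92.0.0.0/6 (92.0.0.0 - 95.255.255.255)
  94.0.0.0/11 (94.0.0.0 - 94.31.255.255)
  94.0.0.0/14 (94.0.0.0 - 94.3.255.255)
  94.2.0.0/15 (94.2.0.0 - 94.3.255.255)
Most specific is 94.2.0.0/15.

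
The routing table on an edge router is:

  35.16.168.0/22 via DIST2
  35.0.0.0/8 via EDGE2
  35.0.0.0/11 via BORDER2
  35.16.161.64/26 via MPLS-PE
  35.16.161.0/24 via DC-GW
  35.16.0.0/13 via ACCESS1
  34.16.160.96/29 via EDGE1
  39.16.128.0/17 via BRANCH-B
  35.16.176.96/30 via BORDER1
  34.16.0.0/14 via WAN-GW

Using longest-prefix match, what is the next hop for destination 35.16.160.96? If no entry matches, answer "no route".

Routes whose prefix contains 35.16.160.96:
  35.0.0.0/8 (35.0.0.0 - 35.255.255.255) -> EDGE2
  35.0.0.0/11 (35.0.0.0 - 35.31.255.255) -> BORDER2
  35.16.0.0/13 (35.16.0.0 - 35.23.255.255) -> ACCESS1
More-specific entries that do NOT match:
  35.16.176.96/30 (35.16.176.96 - 35.16.176.99) does not contain 35.16.160.96
  34.16.160.96/29 (34.16.160.96 - 34.16.160.103) does not contain 35.16.160.96
  35.16.161.64/26 (35.16.161.64 - 35.16.161.127) does not contain 35.16.160.96
  35.16.161.0/24 (35.16.161.0 - 35.16.161.255) does not contain 35.16.160.96
  35.16.168.0/22 (35.16.168.0 - 35.16.171.255) does not contain 35.16.160.96
  39.16.128.0/17 (39.16.128.0 - 39.16.255.255) does not contain 35.16.160.96
  34.16.0.0/14 (34.16.0.0 - 34.19.255.255) does not contain 35.16.160.96
Longest matching prefix is /13 -> next hop ACCESS1.

ACCESS1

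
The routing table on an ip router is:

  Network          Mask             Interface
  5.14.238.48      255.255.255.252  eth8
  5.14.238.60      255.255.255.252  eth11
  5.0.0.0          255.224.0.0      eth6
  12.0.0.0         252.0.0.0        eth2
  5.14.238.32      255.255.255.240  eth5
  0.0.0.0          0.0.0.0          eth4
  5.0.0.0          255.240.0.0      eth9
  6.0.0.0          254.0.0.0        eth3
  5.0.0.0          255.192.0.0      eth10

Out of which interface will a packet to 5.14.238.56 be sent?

eth9

Routes whose prefix contains 5.14.238.56:
  0.0.0.0/0 (default, matches everything) -> eth4
  5.0.0.0/10 (5.0.0.0 - 5.63.255.255) -> eth10
  5.0.0.0/11 (5.0.0.0 - 5.31.255.255) -> eth6
  5.0.0.0/12 (5.0.0.0 - 5.15.255.255) -> eth9
More-specific entries that do NOT match:
  5.14.238.48/30 (5.14.238.48 - 5.14.238.51) does not contain 5.14.238.56
  5.14.238.60/30 (5.14.238.60 - 5.14.238.63) does not contain 5.14.238.56
  5.14.238.32/28 (5.14.238.32 - 5.14.238.47) does not contain 5.14.238.56
Longest matching prefix is /12 -> interface eth9.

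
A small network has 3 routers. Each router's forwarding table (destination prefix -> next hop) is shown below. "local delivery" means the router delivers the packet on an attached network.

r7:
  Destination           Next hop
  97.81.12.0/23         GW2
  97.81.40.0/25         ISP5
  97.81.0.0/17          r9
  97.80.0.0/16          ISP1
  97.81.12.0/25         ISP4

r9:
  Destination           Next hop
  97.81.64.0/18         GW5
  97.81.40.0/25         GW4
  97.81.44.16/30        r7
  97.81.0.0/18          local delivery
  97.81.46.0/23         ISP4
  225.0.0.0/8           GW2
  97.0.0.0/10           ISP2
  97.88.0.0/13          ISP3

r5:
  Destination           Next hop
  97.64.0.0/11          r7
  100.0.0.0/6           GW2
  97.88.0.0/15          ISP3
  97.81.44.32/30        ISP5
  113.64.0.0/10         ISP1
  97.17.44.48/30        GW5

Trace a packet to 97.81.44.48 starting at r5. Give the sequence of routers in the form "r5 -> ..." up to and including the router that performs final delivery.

r5 -> r7 -> r9

At r5: longest match for 97.81.44.48 is 97.64.0.0/11 -> r7
At r7: longest match for 97.81.44.48 is 97.81.0.0/17 -> r9
At r9: longest match for 97.81.44.48 is 97.81.0.0/18 -> local delivery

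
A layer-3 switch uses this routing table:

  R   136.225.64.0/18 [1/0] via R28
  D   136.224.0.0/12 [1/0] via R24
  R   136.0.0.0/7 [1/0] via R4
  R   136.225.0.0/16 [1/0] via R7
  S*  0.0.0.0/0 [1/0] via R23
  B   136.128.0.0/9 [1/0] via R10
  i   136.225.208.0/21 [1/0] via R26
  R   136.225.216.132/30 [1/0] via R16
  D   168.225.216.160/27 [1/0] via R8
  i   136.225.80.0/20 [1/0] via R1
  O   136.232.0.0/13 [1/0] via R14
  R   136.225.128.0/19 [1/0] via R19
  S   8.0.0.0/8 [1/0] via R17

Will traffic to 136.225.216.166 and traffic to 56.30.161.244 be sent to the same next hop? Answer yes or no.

no

136.225.216.166: longest match 136.225.0.0/16 -> R7
56.30.161.244: longest match 0.0.0.0/0 -> R23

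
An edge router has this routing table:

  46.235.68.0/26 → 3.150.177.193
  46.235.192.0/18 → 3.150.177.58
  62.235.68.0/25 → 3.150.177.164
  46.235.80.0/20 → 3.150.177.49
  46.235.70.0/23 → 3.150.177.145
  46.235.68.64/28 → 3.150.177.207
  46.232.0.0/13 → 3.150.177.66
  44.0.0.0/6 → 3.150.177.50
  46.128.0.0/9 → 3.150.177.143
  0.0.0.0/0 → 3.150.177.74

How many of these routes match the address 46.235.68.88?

4

Prefixes containing 46.235.68.88:
  0.0.0.0/0 (default, matches everything)
  44.0.0.0/6 (44.0.0.0 - 47.255.255.255)
  46.128.0.0/9 (46.128.0.0 - 46.255.255.255)
  46.232.0.0/13 (46.232.0.0 - 46.239.255.255)
Total matching entries: 4.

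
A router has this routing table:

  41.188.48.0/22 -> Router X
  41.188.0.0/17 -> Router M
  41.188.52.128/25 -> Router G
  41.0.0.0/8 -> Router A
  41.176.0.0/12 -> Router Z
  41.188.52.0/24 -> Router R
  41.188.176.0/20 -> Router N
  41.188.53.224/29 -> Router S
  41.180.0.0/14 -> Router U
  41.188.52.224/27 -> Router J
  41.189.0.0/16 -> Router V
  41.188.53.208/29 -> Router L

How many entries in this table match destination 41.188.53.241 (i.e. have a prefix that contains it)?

3

Prefixes containing 41.188.53.241:
  41.0.0.0/8 (41.0.0.0 - 41.255.255.255)
  41.176.0.0/12 (41.176.0.0 - 41.191.255.255)
  41.188.0.0/17 (41.188.0.0 - 41.188.127.255)
Total matching entries: 3.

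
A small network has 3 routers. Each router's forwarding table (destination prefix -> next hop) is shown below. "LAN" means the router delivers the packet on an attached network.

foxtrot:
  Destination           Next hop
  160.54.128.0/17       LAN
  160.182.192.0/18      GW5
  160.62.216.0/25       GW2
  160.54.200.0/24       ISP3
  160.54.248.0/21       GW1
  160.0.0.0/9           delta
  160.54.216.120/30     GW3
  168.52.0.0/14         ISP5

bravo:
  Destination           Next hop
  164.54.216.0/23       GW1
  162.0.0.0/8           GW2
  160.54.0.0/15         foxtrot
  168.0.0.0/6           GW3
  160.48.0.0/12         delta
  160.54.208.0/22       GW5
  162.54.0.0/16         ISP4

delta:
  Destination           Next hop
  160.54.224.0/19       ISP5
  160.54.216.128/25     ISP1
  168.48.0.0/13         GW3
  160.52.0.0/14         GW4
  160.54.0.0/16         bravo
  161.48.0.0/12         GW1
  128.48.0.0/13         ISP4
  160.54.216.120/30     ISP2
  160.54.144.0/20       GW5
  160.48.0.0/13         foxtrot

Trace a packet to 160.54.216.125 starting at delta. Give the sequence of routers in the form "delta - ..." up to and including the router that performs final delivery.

delta - bravo - foxtrot

At delta: longest match for 160.54.216.125 is 160.54.0.0/16 -> bravo
At bravo: longest match for 160.54.216.125 is 160.54.0.0/15 -> foxtrot
At foxtrot: longest match for 160.54.216.125 is 160.54.128.0/17 -> LAN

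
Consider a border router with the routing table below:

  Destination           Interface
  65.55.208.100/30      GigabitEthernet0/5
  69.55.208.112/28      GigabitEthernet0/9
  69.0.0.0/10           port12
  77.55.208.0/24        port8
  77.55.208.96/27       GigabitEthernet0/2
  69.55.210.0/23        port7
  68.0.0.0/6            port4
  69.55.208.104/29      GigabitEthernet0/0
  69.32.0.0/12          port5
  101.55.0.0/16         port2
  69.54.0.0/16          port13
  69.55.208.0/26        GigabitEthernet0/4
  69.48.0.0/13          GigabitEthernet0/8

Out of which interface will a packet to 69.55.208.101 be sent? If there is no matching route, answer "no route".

GigabitEthernet0/8

Routes whose prefix contains 69.55.208.101:
  68.0.0.0/6 (68.0.0.0 - 71.255.255.255) -> port4
  69.0.0.0/10 (69.0.0.0 - 69.63.255.255) -> port12
  69.48.0.0/13 (69.48.0.0 - 69.55.255.255) -> GigabitEthernet0/8
More-specific entries that do NOT match:
  65.55.208.100/30 (65.55.208.100 - 65.55.208.103) does not contain 69.55.208.101
  69.55.208.104/29 (69.55.208.104 - 69.55.208.111) does not contain 69.55.208.101
  69.55.208.112/28 (69.55.208.112 - 69.55.208.127) does not contain 69.55.208.101
  77.55.208.96/27 (77.55.208.96 - 77.55.208.127) does not contain 69.55.208.101
  69.55.208.0/26 (69.55.208.0 - 69.55.208.63) does not contain 69.55.208.101
  77.55.208.0/24 (77.55.208.0 - 77.55.208.255) does not contain 69.55.208.101
  69.55.210.0/23 (69.55.210.0 - 69.55.211.255) does not contain 69.55.208.101
  101.55.0.0/16 (101.55.0.0 - 101.55.255.255) does not contain 69.55.208.101
  69.54.0.0/16 (69.54.0.0 - 69.54.255.255) does not contain 69.55.208.101
Longest matching prefix is /13 -> interface GigabitEthernet0/8.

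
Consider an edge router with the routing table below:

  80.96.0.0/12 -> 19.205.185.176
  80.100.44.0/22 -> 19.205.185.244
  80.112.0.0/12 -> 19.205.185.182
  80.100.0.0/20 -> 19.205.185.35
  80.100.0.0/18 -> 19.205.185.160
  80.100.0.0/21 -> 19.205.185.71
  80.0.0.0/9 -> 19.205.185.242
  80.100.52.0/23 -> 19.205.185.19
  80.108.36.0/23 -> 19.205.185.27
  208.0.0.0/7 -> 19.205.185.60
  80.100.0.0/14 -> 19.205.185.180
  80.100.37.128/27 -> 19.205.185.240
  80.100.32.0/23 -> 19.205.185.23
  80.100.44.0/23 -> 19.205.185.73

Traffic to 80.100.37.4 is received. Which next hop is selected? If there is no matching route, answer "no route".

19.205.185.160

Routes whose prefix contains 80.100.37.4:
  80.0.0.0/9 (80.0.0.0 - 80.127.255.255) -> 19.205.185.242
  80.96.0.0/12 (80.96.0.0 - 80.111.255.255) -> 19.205.185.176
  80.100.0.0/14 (80.100.0.0 - 80.103.255.255) -> 19.205.185.180
  80.100.0.0/18 (80.100.0.0 - 80.100.63.255) -> 19.205.185.160
More-specific entries that do NOT match:
  80.100.37.128/27 (80.100.37.128 - 80.100.37.159) does not contain 80.100.37.4
  80.100.52.0/23 (80.100.52.0 - 80.100.53.255) does not contain 80.100.37.4
  80.108.36.0/23 (80.108.36.0 - 80.108.37.255) does not contain 80.100.37.4
  80.100.32.0/23 (80.100.32.0 - 80.100.33.255) does not contain 80.100.37.4
  80.100.44.0/23 (80.100.44.0 - 80.100.45.255) does not contain 80.100.37.4
  80.100.44.0/22 (80.100.44.0 - 80.100.47.255) does not contain 80.100.37.4
  80.100.0.0/21 (80.100.0.0 - 80.100.7.255) does not contain 80.100.37.4
  80.100.0.0/20 (80.100.0.0 - 80.100.15.255) does not contain 80.100.37.4
Longest matching prefix is /18 -> next hop 19.205.185.160.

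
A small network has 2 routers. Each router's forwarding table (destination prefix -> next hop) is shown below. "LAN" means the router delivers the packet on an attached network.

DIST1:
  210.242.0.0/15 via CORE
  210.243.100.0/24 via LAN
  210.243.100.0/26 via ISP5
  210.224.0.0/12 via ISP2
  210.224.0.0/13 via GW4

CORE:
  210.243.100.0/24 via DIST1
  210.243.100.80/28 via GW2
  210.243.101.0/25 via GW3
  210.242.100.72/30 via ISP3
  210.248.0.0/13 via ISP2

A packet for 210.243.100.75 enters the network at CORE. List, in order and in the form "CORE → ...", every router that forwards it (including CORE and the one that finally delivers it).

CORE → DIST1

At CORE: longest match for 210.243.100.75 is 210.243.100.0/24 -> DIST1
At DIST1: longest match for 210.243.100.75 is 210.243.100.0/24 -> LAN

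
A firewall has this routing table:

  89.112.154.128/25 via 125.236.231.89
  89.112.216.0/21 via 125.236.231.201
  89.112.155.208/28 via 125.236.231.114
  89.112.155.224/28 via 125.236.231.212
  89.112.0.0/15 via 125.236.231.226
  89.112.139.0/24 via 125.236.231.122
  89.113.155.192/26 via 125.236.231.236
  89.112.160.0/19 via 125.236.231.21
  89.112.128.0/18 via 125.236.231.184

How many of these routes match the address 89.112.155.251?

Prefixes containing 89.112.155.251:
  89.112.0.0/15 (89.112.0.0 - 89.113.255.255)
  89.112.128.0/18 (89.112.128.0 - 89.112.191.255)
Total matching entries: 2.

2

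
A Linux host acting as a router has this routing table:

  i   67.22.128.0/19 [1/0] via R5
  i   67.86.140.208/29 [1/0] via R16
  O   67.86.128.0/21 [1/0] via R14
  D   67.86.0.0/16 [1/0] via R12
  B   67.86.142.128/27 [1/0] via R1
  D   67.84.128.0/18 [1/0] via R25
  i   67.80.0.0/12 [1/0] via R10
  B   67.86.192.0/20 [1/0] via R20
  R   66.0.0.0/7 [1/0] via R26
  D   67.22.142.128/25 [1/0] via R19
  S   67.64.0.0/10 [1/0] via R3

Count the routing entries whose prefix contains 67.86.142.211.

Prefixes containing 67.86.142.211:
  66.0.0.0/7 (66.0.0.0 - 67.255.255.255)
  67.64.0.0/10 (67.64.0.0 - 67.127.255.255)
  67.80.0.0/12 (67.80.0.0 - 67.95.255.255)
  67.86.0.0/16 (67.86.0.0 - 67.86.255.255)
Total matching entries: 4.

4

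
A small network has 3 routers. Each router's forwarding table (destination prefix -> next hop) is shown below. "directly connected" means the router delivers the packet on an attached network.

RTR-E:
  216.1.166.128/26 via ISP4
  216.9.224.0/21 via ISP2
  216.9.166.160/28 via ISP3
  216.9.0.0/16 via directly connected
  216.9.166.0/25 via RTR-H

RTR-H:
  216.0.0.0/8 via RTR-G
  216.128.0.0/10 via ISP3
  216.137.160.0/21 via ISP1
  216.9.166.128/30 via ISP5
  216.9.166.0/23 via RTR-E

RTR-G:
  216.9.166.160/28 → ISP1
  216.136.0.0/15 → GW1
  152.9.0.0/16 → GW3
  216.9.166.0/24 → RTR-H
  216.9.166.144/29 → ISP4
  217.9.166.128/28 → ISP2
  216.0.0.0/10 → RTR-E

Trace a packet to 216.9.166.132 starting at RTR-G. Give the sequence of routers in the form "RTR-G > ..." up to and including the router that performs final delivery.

RTR-G > RTR-H > RTR-E

At RTR-G: longest match for 216.9.166.132 is 216.9.166.0/24 -> RTR-H
At RTR-H: longest match for 216.9.166.132 is 216.9.166.0/23 -> RTR-E
At RTR-E: longest match for 216.9.166.132 is 216.9.0.0/16 -> directly connected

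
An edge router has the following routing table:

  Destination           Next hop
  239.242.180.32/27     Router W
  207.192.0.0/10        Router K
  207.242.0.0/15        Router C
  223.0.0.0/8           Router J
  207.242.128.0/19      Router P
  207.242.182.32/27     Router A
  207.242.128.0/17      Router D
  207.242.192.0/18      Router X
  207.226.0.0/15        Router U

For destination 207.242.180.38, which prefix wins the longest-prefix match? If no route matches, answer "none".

207.242.128.0/17

Entries matching 207.242.180.38:
  207.192.0.0/10 (207.192.0.0 - 207.255.255.255)
  207.242.0.0/15 (207.242.0.0 - 207.243.255.255)
  207.242.128.0/17 (207.242.128.0 - 207.242.255.255)
Most specific is 207.242.128.0/17.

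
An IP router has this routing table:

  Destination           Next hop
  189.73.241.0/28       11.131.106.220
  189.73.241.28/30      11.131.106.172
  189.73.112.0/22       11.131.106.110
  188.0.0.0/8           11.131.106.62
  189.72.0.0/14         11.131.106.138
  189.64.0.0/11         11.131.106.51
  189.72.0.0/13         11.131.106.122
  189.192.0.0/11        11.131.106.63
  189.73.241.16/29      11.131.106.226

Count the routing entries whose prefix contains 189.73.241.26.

3

Prefixes containing 189.73.241.26:
  189.64.0.0/11 (189.64.0.0 - 189.95.255.255)
  189.72.0.0/13 (189.72.0.0 - 189.79.255.255)
  189.72.0.0/14 (189.72.0.0 - 189.75.255.255)
Total matching entries: 3.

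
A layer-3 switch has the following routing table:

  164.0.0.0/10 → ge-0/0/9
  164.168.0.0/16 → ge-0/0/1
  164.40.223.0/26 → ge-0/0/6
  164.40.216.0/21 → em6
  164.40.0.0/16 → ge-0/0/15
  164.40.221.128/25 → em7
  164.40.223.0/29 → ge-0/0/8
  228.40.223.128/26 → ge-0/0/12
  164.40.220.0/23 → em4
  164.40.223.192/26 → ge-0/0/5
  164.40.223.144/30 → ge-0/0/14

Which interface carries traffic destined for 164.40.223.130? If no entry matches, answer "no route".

Routes whose prefix contains 164.40.223.130:
  164.0.0.0/10 (164.0.0.0 - 164.63.255.255) -> ge-0/0/9
  164.40.0.0/16 (164.40.0.0 - 164.40.255.255) -> ge-0/0/15
  164.40.216.0/21 (164.40.216.0 - 164.40.223.255) -> em6
More-specific entries that do NOT match:
  164.40.223.144/30 (164.40.223.144 - 164.40.223.147) does not contain 164.40.223.130
  164.40.223.0/29 (164.40.223.0 - 164.40.223.7) does not contain 164.40.223.130
  164.40.223.0/26 (164.40.223.0 - 164.40.223.63) does not contain 164.40.223.130
  228.40.223.128/26 (228.40.223.128 - 228.40.223.191) does not contain 164.40.223.130
  164.40.223.192/26 (164.40.223.192 - 164.40.223.255) does not contain 164.40.223.130
  164.40.221.128/25 (164.40.221.128 - 164.40.221.255) does not contain 164.40.223.130
  164.40.220.0/23 (164.40.220.0 - 164.40.221.255) does not contain 164.40.223.130
Longest matching prefix is /21 -> interface em6.

em6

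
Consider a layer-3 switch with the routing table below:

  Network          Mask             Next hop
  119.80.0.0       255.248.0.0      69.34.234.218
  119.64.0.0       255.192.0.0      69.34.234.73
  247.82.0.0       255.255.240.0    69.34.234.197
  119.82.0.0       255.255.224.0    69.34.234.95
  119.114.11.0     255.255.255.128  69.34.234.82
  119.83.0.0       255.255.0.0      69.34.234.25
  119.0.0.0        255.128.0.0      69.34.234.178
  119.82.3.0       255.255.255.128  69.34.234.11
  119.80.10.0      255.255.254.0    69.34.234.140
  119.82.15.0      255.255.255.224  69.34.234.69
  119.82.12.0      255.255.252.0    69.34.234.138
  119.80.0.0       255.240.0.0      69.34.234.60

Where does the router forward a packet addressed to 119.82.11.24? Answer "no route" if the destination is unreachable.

Routes whose prefix contains 119.82.11.24:
  119.0.0.0/9 (119.0.0.0 - 119.127.255.255) -> 69.34.234.178
  119.64.0.0/10 (119.64.0.0 - 119.127.255.255) -> 69.34.234.73
  119.80.0.0/12 (119.80.0.0 - 119.95.255.255) -> 69.34.234.60
  119.80.0.0/13 (119.80.0.0 - 119.87.255.255) -> 69.34.234.218
  119.82.0.0/19 (119.82.0.0 - 119.82.31.255) -> 69.34.234.95
More-specific entries that do NOT match:
  119.82.15.0/27 (119.82.15.0 - 119.82.15.31) does not contain 119.82.11.24
  119.114.11.0/25 (119.114.11.0 - 119.114.11.127) does not contain 119.82.11.24
  119.82.3.0/25 (119.82.3.0 - 119.82.3.127) does not contain 119.82.11.24
  119.80.10.0/23 (119.80.10.0 - 119.80.11.255) does not contain 119.82.11.24
  119.82.12.0/22 (119.82.12.0 - 119.82.15.255) does not contain 119.82.11.24
  247.82.0.0/20 (247.82.0.0 - 247.82.15.255) does not contain 119.82.11.24
Longest matching prefix is /19 -> next hop 69.34.234.95.

69.34.234.95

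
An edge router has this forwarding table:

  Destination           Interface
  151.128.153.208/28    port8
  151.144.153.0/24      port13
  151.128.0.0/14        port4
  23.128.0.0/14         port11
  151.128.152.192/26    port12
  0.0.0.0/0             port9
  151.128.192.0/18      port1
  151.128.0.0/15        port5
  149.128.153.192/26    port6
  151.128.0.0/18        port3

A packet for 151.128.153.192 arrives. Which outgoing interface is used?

port5

Routes whose prefix contains 151.128.153.192:
  0.0.0.0/0 (default, matches everything) -> port9
  151.128.0.0/14 (151.128.0.0 - 151.131.255.255) -> port4
  151.128.0.0/15 (151.128.0.0 - 151.129.255.255) -> port5
More-specific entries that do NOT match:
  151.128.153.208/28 (151.128.153.208 - 151.128.153.223) does not contain 151.128.153.192
  151.128.152.192/26 (151.128.152.192 - 151.128.152.255) does not contain 151.128.153.192
  149.128.153.192/26 (149.128.153.192 - 149.128.153.255) does not contain 151.128.153.192
  151.144.153.0/24 (151.144.153.0 - 151.144.153.255) does not contain 151.128.153.192
  151.128.192.0/18 (151.128.192.0 - 151.128.255.255) does not contain 151.128.153.192
  151.128.0.0/18 (151.128.0.0 - 151.128.63.255) does not contain 151.128.153.192
Longest matching prefix is /15 -> interface port5.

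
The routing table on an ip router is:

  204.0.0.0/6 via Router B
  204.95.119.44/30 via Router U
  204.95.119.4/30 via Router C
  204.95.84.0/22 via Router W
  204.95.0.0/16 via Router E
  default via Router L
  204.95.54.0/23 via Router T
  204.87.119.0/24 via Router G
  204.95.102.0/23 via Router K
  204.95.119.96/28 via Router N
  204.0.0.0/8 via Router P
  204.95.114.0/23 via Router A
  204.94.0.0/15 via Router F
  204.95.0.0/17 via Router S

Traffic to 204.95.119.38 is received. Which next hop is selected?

Routes whose prefix contains 204.95.119.38:
  0.0.0.0/0 (default, matches everything) -> Router L
  204.0.0.0/6 (204.0.0.0 - 207.255.255.255) -> Router B
  204.0.0.0/8 (204.0.0.0 - 204.255.255.255) -> Router P
  204.94.0.0/15 (204.94.0.0 - 204.95.255.255) -> Router F
  204.95.0.0/16 (204.95.0.0 - 204.95.255.255) -> Router E
  204.95.0.0/17 (204.95.0.0 - 204.95.127.255) -> Router S
More-specific entries that do NOT match:
  204.95.119.44/30 (204.95.119.44 - 204.95.119.47) does not contain 204.95.119.38
  204.95.119.4/30 (204.95.119.4 - 204.95.119.7) does not contain 204.95.119.38
  204.95.119.96/28 (204.95.119.96 - 204.95.119.111) does not contain 204.95.119.38
  204.87.119.0/24 (204.87.119.0 - 204.87.119.255) does not contain 204.95.119.38
  204.95.54.0/23 (204.95.54.0 - 204.95.55.255) does not contain 204.95.119.38
  204.95.102.0/23 (204.95.102.0 - 204.95.103.255) does not contain 204.95.119.38
  204.95.114.0/23 (204.95.114.0 - 204.95.115.255) does not contain 204.95.119.38
  204.95.84.0/22 (204.95.84.0 - 204.95.87.255) does not contain 204.95.119.38
Longest matching prefix is /17 -> next hop Router S.

Router S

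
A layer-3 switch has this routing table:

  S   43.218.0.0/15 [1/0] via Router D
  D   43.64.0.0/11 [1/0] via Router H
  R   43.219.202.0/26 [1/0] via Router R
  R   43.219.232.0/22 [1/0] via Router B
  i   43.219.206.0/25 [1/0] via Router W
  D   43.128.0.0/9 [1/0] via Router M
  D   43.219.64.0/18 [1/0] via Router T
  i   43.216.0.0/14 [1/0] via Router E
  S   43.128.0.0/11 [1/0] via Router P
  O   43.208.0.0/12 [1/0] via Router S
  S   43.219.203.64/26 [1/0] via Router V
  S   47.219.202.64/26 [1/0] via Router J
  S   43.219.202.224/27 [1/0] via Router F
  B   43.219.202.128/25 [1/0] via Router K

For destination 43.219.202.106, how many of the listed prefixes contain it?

Prefixes containing 43.219.202.106:
  43.128.0.0/9 (43.128.0.0 - 43.255.255.255)
  43.208.0.0/12 (43.208.0.0 - 43.223.255.255)
  43.216.0.0/14 (43.216.0.0 - 43.219.255.255)
  43.218.0.0/15 (43.218.0.0 - 43.219.255.255)
Total matching entries: 4.

4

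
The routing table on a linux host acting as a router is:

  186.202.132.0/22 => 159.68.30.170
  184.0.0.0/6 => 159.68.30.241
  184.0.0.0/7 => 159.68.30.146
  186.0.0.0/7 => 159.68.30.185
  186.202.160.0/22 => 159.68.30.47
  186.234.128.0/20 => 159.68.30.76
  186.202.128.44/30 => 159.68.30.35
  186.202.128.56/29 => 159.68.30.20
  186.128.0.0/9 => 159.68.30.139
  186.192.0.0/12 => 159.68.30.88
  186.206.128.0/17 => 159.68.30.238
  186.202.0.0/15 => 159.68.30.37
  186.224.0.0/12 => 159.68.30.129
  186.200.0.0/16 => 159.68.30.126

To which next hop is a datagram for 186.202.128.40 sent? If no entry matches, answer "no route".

159.68.30.37

Routes whose prefix contains 186.202.128.40:
  184.0.0.0/6 (184.0.0.0 - 187.255.255.255) -> 159.68.30.241
  186.0.0.0/7 (186.0.0.0 - 187.255.255.255) -> 159.68.30.185
  186.128.0.0/9 (186.128.0.0 - 186.255.255.255) -> 159.68.30.139
  186.192.0.0/12 (186.192.0.0 - 186.207.255.255) -> 159.68.30.88
  186.202.0.0/15 (186.202.0.0 - 186.203.255.255) -> 159.68.30.37
More-specific entries that do NOT match:
  186.202.128.44/30 (186.202.128.44 - 186.202.128.47) does not contain 186.202.128.40
  186.202.128.56/29 (186.202.128.56 - 186.202.128.63) does not contain 186.202.128.40
  186.202.132.0/22 (186.202.132.0 - 186.202.135.255) does not contain 186.202.128.40
  186.202.160.0/22 (186.202.160.0 - 186.202.163.255) does not contain 186.202.128.40
  186.234.128.0/20 (186.234.128.0 - 186.234.143.255) does not contain 186.202.128.40
  186.206.128.0/17 (186.206.128.0 - 186.206.255.255) does not contain 186.202.128.40
  186.200.0.0/16 (186.200.0.0 - 186.200.255.255) does not contain 186.202.128.40
Longest matching prefix is /15 -> next hop 159.68.30.37.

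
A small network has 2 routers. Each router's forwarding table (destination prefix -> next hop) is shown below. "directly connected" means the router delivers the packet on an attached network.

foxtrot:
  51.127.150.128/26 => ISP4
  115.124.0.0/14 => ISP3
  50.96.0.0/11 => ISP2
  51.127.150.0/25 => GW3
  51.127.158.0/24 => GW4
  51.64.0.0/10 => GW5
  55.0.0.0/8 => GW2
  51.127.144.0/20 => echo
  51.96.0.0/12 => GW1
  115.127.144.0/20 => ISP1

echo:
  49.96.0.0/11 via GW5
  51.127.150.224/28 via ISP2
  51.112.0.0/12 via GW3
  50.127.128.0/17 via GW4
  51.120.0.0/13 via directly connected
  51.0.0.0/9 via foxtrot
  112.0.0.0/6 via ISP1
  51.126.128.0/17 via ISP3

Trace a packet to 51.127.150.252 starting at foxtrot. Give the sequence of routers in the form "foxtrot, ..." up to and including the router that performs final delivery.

foxtrot, echo

At foxtrot: longest match for 51.127.150.252 is 51.127.144.0/20 -> echo
At echo: longest match for 51.127.150.252 is 51.120.0.0/13 -> directly connected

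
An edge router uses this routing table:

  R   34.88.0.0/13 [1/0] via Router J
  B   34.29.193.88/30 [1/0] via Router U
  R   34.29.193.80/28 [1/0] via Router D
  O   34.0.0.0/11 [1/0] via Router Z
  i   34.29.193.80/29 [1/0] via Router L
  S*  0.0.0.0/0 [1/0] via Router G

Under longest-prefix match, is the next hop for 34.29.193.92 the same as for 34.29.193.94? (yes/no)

yes

34.29.193.92: longest match 34.29.193.80/28 -> Router D
34.29.193.94: longest match 34.29.193.80/28 -> Router D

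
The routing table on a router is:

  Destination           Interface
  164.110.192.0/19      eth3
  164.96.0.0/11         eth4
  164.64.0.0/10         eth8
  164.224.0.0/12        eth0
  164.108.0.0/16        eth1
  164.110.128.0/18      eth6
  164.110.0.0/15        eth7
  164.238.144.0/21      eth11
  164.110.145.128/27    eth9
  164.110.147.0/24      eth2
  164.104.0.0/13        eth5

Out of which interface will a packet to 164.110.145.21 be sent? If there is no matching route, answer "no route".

eth6

Routes whose prefix contains 164.110.145.21:
  164.64.0.0/10 (164.64.0.0 - 164.127.255.255) -> eth8
  164.96.0.0/11 (164.96.0.0 - 164.127.255.255) -> eth4
  164.104.0.0/13 (164.104.0.0 - 164.111.255.255) -> eth5
  164.110.0.0/15 (164.110.0.0 - 164.111.255.255) -> eth7
  164.110.128.0/18 (164.110.128.0 - 164.110.191.255) -> eth6
More-specific entries that do NOT match:
  164.110.145.128/27 (164.110.145.128 - 164.110.145.159) does not contain 164.110.145.21
  164.110.147.0/24 (164.110.147.0 - 164.110.147.255) does not contain 164.110.145.21
  164.238.144.0/21 (164.238.144.0 - 164.238.151.255) does not contain 164.110.145.21
  164.110.192.0/19 (164.110.192.0 - 164.110.223.255) does not contain 164.110.145.21
Longest matching prefix is /18 -> interface eth6.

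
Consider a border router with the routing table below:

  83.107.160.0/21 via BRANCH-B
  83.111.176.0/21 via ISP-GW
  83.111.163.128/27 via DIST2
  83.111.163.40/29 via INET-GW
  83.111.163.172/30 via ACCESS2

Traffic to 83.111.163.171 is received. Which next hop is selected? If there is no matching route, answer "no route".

no route

No entry's prefix contains 83.111.163.171; there is no default route.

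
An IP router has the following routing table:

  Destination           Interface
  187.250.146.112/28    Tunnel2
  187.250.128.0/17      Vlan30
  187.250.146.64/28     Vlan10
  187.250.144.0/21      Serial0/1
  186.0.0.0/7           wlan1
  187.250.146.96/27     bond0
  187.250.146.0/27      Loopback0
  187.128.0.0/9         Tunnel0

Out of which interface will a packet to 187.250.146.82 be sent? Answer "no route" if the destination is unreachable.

Routes whose prefix contains 187.250.146.82:
  186.0.0.0/7 (186.0.0.0 - 187.255.255.255) -> wlan1
  187.128.0.0/9 (187.128.0.0 - 187.255.255.255) -> Tunnel0
  187.250.128.0/17 (187.250.128.0 - 187.250.255.255) -> Vlan30
  187.250.144.0/21 (187.250.144.0 - 187.250.151.255) -> Serial0/1
More-specific entries that do NOT match:
  187.250.146.112/28 (187.250.146.112 - 187.250.146.127) does not contain 187.250.146.82
  187.250.146.64/28 (187.250.146.64 - 187.250.146.79) does not contain 187.250.146.82
  187.250.146.96/27 (187.250.146.96 - 187.250.146.127) does not contain 187.250.146.82
  187.250.146.0/27 (187.250.146.0 - 187.250.146.31) does not contain 187.250.146.82
Longest matching prefix is /21 -> interface Serial0/1.

Serial0/1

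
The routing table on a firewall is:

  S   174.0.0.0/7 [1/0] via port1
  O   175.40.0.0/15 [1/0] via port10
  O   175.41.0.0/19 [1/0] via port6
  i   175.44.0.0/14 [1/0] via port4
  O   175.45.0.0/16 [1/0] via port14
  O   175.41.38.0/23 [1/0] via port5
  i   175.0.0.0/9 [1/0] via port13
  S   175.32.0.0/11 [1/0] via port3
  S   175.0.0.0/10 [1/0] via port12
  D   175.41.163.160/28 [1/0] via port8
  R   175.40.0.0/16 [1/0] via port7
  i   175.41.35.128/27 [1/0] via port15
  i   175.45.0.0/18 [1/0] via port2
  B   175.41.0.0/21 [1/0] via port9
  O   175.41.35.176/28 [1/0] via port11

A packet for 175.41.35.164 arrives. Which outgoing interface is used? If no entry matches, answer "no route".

port10

Routes whose prefix contains 175.41.35.164:
  174.0.0.0/7 (174.0.0.0 - 175.255.255.255) -> port1
  175.0.0.0/9 (175.0.0.0 - 175.127.255.255) -> port13
  175.0.0.0/10 (175.0.0.0 - 175.63.255.255) -> port12
  175.32.0.0/11 (175.32.0.0 - 175.63.255.255) -> port3
  175.40.0.0/15 (175.40.0.0 - 175.41.255.255) -> port10
More-specific entries that do NOT match:
  175.41.163.160/28 (175.41.163.160 - 175.41.163.175) does not contain 175.41.35.164
  175.41.35.176/28 (175.41.35.176 - 175.41.35.191) does not contain 175.41.35.164
  175.41.35.128/27 (175.41.35.128 - 175.41.35.159) does not contain 175.41.35.164
  175.41.38.0/23 (175.41.38.0 - 175.41.39.255) does not contain 175.41.35.164
  175.41.0.0/21 (175.41.0.0 - 175.41.7.255) does not contain 175.41.35.164
  175.41.0.0/19 (175.41.0.0 - 175.41.31.255) does not contain 175.41.35.164
  175.45.0.0/18 (175.45.0.0 - 175.45.63.255) does not contain 175.41.35.164
  175.45.0.0/16 (175.45.0.0 - 175.45.255.255) does not contain 175.41.35.164
  175.40.0.0/16 (175.40.0.0 - 175.40.255.255) does not contain 175.41.35.164
Longest matching prefix is /15 -> interface port10.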